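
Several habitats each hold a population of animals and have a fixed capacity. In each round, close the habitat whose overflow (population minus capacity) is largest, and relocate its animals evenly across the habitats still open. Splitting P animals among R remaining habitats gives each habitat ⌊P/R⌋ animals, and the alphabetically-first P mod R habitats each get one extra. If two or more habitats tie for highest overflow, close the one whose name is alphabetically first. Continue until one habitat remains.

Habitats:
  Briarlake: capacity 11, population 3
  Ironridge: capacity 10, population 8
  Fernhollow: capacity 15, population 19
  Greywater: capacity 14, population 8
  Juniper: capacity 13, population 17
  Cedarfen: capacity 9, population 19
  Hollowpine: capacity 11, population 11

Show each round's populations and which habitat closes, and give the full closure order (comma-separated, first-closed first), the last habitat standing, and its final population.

Closure order: Cedarfen, Fernhollow, Juniper, Hollowpine, Ironridge, Briarlake
Last habitat: Greywater with 85 animals

Round 1: Briarlake=3 Cedarfen=19 Fernhollow=19 Greywater=8 Hollowpine=11 Ironridge=8 Juniper=17 → close Cedarfen (overflow 10)
  19÷6 = 3 each, +1 to first 1
Round 2: Briarlake=7 Fernhollow=22 Greywater=11 Hollowpine=14 Ironridge=11 Juniper=20 → close Fernhollow (overflow 7)
  22÷5 = 4 each, +1 to first 2
Round 3: Briarlake=12 Greywater=16 Hollowpine=18 Ironridge=15 Juniper=24 → close Juniper (overflow 11)
  24÷4 = 6 each, +1 to first 0
Round 4: Briarlake=18 Greywater=22 Hollowpine=24 Ironridge=21 → close Hollowpine (overflow 13)
  24÷3 = 8 each, +1 to first 0
Round 5: Briarlake=26 Greywater=30 Ironridge=29 → close Ironridge (overflow 19)
  29÷2 = 14 each, +1 to first 1
Round 6: Briarlake=41 Greywater=44 → close Briarlake (overflow 30)
  41÷1 = 41 each, +1 to first 0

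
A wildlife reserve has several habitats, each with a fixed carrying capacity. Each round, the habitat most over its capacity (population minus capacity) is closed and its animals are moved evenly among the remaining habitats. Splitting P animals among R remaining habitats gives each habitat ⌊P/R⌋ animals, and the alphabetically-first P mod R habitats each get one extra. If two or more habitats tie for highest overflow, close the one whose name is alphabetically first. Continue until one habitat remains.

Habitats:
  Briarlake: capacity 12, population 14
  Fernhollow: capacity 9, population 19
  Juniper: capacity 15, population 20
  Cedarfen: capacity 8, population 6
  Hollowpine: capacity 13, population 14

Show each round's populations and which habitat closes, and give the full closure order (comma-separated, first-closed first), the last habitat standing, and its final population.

Round 1: Briarlake=14 Cedarfen=6 Fernhollow=19 Hollowpine=14 Juniper=20 → close Fernhollow (overflow 10)
  19÷4 = 4 each, +1 to first 3
Round 2: Briarlake=19 Cedarfen=11 Hollowpine=19 Juniper=24 → close Juniper (overflow 9)
  24÷3 = 8 each, +1 to first 0
Round 3: Briarlake=27 Cedarfen=19 Hollowpine=27 → close Briarlake (overflow 15)
  27÷2 = 13 each, +1 to first 1
Round 4: Cedarfen=33 Hollowpine=40 → close Hollowpine (overflow 27)
  40÷1 = 40 each, +1 to first 0

Closure order: Fernhollow, Juniper, Briarlake, Hollowpine
Last habitat: Cedarfen with 73 animals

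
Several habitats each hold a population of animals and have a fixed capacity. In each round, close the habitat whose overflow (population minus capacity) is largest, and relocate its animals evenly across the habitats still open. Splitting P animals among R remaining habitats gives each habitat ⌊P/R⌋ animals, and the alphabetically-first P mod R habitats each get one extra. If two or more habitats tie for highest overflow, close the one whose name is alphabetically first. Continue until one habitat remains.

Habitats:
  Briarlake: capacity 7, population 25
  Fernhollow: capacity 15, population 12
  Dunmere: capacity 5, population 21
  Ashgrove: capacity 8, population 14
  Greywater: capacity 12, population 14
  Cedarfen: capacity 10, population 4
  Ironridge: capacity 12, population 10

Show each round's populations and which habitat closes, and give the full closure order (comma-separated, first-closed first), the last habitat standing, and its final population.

Round 1: Ashgrove=14 Briarlake=25 Cedarfen=4 Dunmere=21 Fernhollow=12 Greywater=14 Ironridge=10 → close Briarlake (overflow 18)
  25÷6 = 4 each, +1 to first 1
Round 2: Ashgrove=19 Cedarfen=8 Dunmere=25 Fernhollow=16 Greywater=18 Ironridge=14 → close Dunmere (overflow 20)
  25÷5 = 5 each, +1 to first 0
Round 3: Ashgrove=24 Cedarfen=13 Fernhollow=21 Greywater=23 Ironridge=19 → close Ashgrove (overflow 16)
  24÷4 = 6 each, +1 to first 0
Round 4: Cedarfen=19 Fernhollow=27 Greywater=29 Ironridge=25 → close Greywater (overflow 17)
  29÷3 = 9 each, +1 to first 2
Round 5: Cedarfen=29 Fernhollow=37 Ironridge=34 → close Fernhollow (overflow 22)
  37÷2 = 18 each, +1 to first 1
Round 6: Cedarfen=48 Ironridge=52 → close Ironridge (overflow 40)
  52÷1 = 52 each, +1 to first 0

Closure order: Briarlake, Dunmere, Ashgrove, Greywater, Fernhollow, Ironridge
Last habitat: Cedarfen with 100 animals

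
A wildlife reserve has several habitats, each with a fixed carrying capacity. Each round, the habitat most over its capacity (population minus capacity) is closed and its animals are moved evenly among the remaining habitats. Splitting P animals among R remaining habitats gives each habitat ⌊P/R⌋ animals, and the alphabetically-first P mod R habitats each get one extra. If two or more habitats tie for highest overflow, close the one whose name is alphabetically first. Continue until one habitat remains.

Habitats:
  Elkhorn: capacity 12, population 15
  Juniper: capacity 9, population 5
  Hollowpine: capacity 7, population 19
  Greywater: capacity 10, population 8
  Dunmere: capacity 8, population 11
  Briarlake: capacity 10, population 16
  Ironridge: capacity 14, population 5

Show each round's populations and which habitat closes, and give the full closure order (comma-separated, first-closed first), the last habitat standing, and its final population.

Closure order: Hollowpine, Briarlake, Dunmere, Elkhorn, Greywater, Juniper
Last habitat: Ironridge with 79 animals

Round 1: Briarlake=16 Dunmere=11 Elkhorn=15 Greywater=8 Hollowpine=19 Ironridge=5 Juniper=5 → close Hollowpine (overflow 12)
  19÷6 = 3 each, +1 to first 1
Round 2: Briarlake=20 Dunmere=14 Elkhorn=18 Greywater=11 Ironridge=8 Juniper=8 → close Briarlake (overflow 10)
  20÷5 = 4 each, +1 to first 0
Round 3: Dunmere=18 Elkhorn=22 Greywater=15 Ironridge=12 Juniper=12 → close Dunmere (overflow 10)
  18÷4 = 4 each, +1 to first 2
Round 4: Elkhorn=27 Greywater=20 Ironridge=16 Juniper=16 → close Elkhorn (overflow 15)
  27÷3 = 9 each, +1 to first 0
Round 5: Greywater=29 Ironridge=25 Juniper=25 → close Greywater (overflow 19)
  29÷2 = 14 each, +1 to first 1
Round 6: Ironridge=40 Juniper=39 → close Juniper (overflow 30)
  39÷1 = 39 each, +1 to first 0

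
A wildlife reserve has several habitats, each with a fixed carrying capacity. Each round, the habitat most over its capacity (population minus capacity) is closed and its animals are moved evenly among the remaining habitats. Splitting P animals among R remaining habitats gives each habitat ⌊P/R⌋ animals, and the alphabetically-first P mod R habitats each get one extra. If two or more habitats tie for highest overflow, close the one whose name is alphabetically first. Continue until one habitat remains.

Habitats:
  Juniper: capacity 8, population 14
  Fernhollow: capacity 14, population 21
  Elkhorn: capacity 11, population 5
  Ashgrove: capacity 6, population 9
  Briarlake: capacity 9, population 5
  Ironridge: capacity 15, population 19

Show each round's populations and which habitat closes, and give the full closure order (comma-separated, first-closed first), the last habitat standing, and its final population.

Closure order: Fernhollow, Juniper, Ashgrove, Ironridge, Briarlake
Last habitat: Elkhorn with 73 animals

Round 1: Ashgrove=9 Briarlake=5 Elkhorn=5 Fernhollow=21 Ironridge=19 Juniper=14 → close Fernhollow (overflow 7)
  21÷5 = 4 each, +1 to first 1
Round 2: Ashgrove=14 Briarlake=9 Elkhorn=9 Ironridge=23 Juniper=18 → close Juniper (overflow 10)
  18÷4 = 4 each, +1 to first 2
Round 3: Ashgrove=19 Briarlake=14 Elkhorn=13 Ironridge=27 → close Ashgrove (overflow 13)
  19÷3 = 6 each, +1 to first 1
Round 4: Briarlake=21 Elkhorn=19 Ironridge=33 → close Ironridge (overflow 18)
  33÷2 = 16 each, +1 to first 1
Round 5: Briarlake=38 Elkhorn=35 → close Briarlake (overflow 29)
  38÷1 = 38 each, +1 to first 0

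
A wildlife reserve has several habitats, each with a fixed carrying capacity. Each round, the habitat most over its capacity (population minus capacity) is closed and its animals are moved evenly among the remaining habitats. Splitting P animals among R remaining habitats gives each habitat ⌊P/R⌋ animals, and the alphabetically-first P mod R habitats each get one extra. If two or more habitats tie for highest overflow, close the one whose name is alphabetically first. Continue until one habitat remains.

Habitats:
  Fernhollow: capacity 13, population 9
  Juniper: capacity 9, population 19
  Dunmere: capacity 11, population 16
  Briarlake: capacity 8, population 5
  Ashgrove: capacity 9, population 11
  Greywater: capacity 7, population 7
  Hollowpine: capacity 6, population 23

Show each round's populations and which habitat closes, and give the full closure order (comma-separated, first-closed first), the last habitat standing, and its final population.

Round 1: Ashgrove=11 Briarlake=5 Dunmere=16 Fernhollow=9 Greywater=7 Hollowpine=23 Juniper=19 → close Hollowpine (overflow 17)
  23÷6 = 3 each, +1 to first 5
Round 2: Ashgrove=15 Briarlake=9 Dunmere=20 Fernhollow=13 Greywater=11 Juniper=22 → close Juniper (overflow 13)
  22÷5 = 4 each, +1 to first 2
Round 3: Ashgrove=20 Briarlake=14 Dunmere=24 Fernhollow=17 Greywater=15 → close Dunmere (overflow 13)
  24÷4 = 6 each, +1 to first 0
Round 4: Ashgrove=26 Briarlake=20 Fernhollow=23 Greywater=21 → close Ashgrove (overflow 17)
  26÷3 = 8 each, +1 to first 2
Round 5: Briarlake=29 Fernhollow=32 Greywater=29 → close Greywater (overflow 22)
  29÷2 = 14 each, +1 to first 1
Round 6: Briarlake=44 Fernhollow=46 → close Briarlake (overflow 36)
  44÷1 = 44 each, +1 to first 0

Closure order: Hollowpine, Juniper, Dunmere, Ashgrove, Greywater, Briarlake
Last habitat: Fernhollow with 90 animals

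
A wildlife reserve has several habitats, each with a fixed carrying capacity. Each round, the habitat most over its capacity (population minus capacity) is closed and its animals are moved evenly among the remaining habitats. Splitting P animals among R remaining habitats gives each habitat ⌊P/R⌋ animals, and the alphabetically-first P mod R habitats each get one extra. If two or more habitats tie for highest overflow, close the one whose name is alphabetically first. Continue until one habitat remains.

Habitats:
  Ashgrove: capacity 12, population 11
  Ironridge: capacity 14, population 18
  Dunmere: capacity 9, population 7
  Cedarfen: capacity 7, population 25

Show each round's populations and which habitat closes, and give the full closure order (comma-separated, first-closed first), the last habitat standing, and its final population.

Closure order: Cedarfen, Ironridge, Ashgrove
Last habitat: Dunmere with 61 animals

Round 1: Ashgrove=11 Cedarfen=25 Dunmere=7 Ironridge=18 → close Cedarfen (overflow 18)
  25÷3 = 8 each, +1 to first 1
Round 2: Ashgrove=20 Dunmere=15 Ironridge=26 → close Ironridge (overflow 12)
  26÷2 = 13 each, +1 to first 0
Round 3: Ashgrove=33 Dunmere=28 → close Ashgrove (overflow 21)
  33÷1 = 33 each, +1 to first 0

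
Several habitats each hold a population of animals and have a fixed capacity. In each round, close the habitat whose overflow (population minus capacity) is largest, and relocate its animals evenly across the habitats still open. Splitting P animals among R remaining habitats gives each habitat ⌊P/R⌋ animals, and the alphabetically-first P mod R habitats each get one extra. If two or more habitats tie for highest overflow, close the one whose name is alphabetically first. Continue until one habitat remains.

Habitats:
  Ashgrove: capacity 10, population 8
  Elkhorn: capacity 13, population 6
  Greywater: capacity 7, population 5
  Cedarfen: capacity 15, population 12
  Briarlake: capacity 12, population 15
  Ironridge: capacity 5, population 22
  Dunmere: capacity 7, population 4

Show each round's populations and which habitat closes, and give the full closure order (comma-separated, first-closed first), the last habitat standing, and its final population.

Round 1: Ashgrove=8 Briarlake=15 Cedarfen=12 Dunmere=4 Elkhorn=6 Greywater=5 Ironridge=22 → close Ironridge (overflow 17)
  22÷6 = 3 each, +1 to first 4
Round 2: Ashgrove=12 Briarlake=19 Cedarfen=16 Dunmere=8 Elkhorn=9 Greywater=8 → close Briarlake (overflow 7)
  19÷5 = 3 each, +1 to first 4
Round 3: Ashgrove=16 Cedarfen=20 Dunmere=12 Elkhorn=13 Greywater=11 → close Ashgrove (overflow 6)
  16÷4 = 4 each, +1 to first 0
Round 4: Cedarfen=24 Dunmere=16 Elkhorn=17 Greywater=15 → close Cedarfen (overflow 9)
  24÷3 = 8 each, +1 to first 0
Round 5: Dunmere=24 Elkhorn=25 Greywater=23 → close Dunmere (overflow 17)
  24÷2 = 12 each, +1 to first 0
Round 6: Elkhorn=37 Greywater=35 → close Greywater (overflow 28)
  35÷1 = 35 each, +1 to first 0

Closure order: Ironridge, Briarlake, Ashgrove, Cedarfen, Dunmere, Greywater
Last habitat: Elkhorn with 72 animals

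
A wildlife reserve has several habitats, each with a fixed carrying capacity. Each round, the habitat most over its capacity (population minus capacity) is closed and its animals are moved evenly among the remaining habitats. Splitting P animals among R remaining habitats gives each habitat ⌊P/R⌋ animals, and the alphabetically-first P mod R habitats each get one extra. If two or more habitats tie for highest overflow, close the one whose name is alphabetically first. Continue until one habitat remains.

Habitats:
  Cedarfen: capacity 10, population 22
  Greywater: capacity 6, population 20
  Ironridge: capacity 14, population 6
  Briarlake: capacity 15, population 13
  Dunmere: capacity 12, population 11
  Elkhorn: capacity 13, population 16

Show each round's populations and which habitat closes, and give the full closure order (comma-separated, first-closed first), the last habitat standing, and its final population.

Closure order: Greywater, Cedarfen, Elkhorn, Dunmere, Briarlake
Last habitat: Ironridge with 88 animals

Round 1: Briarlake=13 Cedarfen=22 Dunmere=11 Elkhorn=16 Greywater=20 Ironridge=6 → close Greywater (overflow 14)
  20÷5 = 4 each, +1 to first 0
Round 2: Briarlake=17 Cedarfen=26 Dunmere=15 Elkhorn=20 Ironridge=10 → close Cedarfen (overflow 16)
  26÷4 = 6 each, +1 to first 2
Round 3: Briarlake=24 Dunmere=22 Elkhorn=26 Ironridge=16 → close Elkhorn (overflow 13)
  26÷3 = 8 each, +1 to first 2
Round 4: Briarlake=33 Dunmere=31 Ironridge=24 → close Dunmere (overflow 19)
  31÷2 = 15 each, +1 to first 1
Round 5: Briarlake=49 Ironridge=39 → close Briarlake (overflow 34)
  49÷1 = 49 each, +1 to first 0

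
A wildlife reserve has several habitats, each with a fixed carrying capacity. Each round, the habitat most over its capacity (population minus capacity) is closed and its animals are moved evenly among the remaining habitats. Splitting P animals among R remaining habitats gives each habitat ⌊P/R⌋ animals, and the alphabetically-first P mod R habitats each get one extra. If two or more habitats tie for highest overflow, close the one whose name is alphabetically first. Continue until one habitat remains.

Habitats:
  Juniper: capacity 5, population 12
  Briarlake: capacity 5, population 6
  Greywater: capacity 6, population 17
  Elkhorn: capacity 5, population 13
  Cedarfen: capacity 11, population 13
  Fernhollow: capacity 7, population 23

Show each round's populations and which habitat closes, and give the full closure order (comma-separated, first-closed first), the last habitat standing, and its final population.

Round 1: Briarlake=6 Cedarfen=13 Elkhorn=13 Fernhollow=23 Greywater=17 Juniper=12 → close Fernhollow (overflow 16)
  23÷5 = 4 each, +1 to first 3
Round 2: Briarlake=11 Cedarfen=18 Elkhorn=18 Greywater=21 Juniper=16 → close Greywater (overflow 15)
  21÷4 = 5 each, +1 to first 1
Round 3: Briarlake=17 Cedarfen=23 Elkhorn=23 Juniper=21 → close Elkhorn (overflow 18)
  23÷3 = 7 each, +1 to first 2
Round 4: Briarlake=25 Cedarfen=31 Juniper=28 → close Juniper (overflow 23)
  28÷2 = 14 each, +1 to first 0
Round 5: Briarlake=39 Cedarfen=45 → close Briarlake (overflow 34)
  39÷1 = 39 each, +1 to first 0

Closure order: Fernhollow, Greywater, Elkhorn, Juniper, Briarlake
Last habitat: Cedarfen with 84 animals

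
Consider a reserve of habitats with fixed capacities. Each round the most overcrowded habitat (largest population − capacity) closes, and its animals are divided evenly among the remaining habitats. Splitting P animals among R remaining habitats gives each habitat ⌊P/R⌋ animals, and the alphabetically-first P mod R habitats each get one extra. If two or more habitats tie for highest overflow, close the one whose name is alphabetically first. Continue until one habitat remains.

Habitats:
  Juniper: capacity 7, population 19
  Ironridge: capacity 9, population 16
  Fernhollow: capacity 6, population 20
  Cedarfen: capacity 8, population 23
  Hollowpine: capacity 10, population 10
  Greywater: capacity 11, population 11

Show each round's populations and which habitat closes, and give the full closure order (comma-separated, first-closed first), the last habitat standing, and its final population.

Closure order: Cedarfen, Fernhollow, Juniper, Ironridge, Greywater
Last habitat: Hollowpine with 99 animals

Round 1: Cedarfen=23 Fernhollow=20 Greywater=11 Hollowpine=10 Ironridge=16 Juniper=19 → close Cedarfen (overflow 15)
  23÷5 = 4 each, +1 to first 3
Round 2: Fernhollow=25 Greywater=16 Hollowpine=15 Ironridge=20 Juniper=23 → close Fernhollow (overflow 19)
  25÷4 = 6 each, +1 to first 1
Round 3: Greywater=23 Hollowpine=21 Ironridge=26 Juniper=29 → close Juniper (overflow 22)
  29÷3 = 9 each, +1 to first 2
Round 4: Greywater=33 Hollowpine=31 Ironridge=35 → close Ironridge (overflow 26)
  35÷2 = 17 each, +1 to first 1
Round 5: Greywater=51 Hollowpine=48 → close Greywater (overflow 40)
  51÷1 = 51 each, +1 to first 0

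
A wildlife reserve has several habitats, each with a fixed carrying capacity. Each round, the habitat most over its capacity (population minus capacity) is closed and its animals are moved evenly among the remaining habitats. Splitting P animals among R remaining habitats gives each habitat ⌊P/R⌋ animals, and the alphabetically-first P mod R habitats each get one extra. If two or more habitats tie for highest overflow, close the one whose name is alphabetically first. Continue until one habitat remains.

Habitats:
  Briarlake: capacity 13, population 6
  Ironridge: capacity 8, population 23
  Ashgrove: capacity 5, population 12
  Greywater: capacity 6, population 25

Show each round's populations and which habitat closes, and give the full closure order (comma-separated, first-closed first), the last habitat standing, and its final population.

Round 1: Ashgrove=12 Briarlake=6 Greywater=25 Ironridge=23 → close Greywater (overflow 19)
  25÷3 = 8 each, +1 to first 1
Round 2: Ashgrove=21 Briarlake=14 Ironridge=31 → close Ironridge (overflow 23)
  31÷2 = 15 each, +1 to first 1
Round 3: Ashgrove=37 Briarlake=29 → close Ashgrove (overflow 32)
  37÷1 = 37 each, +1 to first 0

Closure order: Greywater, Ironridge, Ashgrove
Last habitat: Briarlake with 66 animals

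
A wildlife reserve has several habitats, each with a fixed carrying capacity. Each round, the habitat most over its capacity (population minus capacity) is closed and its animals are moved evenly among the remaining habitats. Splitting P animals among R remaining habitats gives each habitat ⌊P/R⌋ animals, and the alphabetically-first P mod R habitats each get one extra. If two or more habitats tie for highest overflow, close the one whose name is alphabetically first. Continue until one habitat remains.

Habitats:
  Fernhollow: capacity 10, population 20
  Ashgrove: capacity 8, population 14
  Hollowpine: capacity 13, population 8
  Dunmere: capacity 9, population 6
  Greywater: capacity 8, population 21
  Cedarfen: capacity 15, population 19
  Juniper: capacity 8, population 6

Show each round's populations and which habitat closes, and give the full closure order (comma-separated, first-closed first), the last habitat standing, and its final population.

Round 1: Ashgrove=14 Cedarfen=19 Dunmere=6 Fernhollow=20 Greywater=21 Hollowpine=8 Juniper=6 → close Greywater (overflow 13)
  21÷6 = 3 each, +1 to first 3
Round 2: Ashgrove=18 Cedarfen=23 Dunmere=10 Fernhollow=23 Hollowpine=11 Juniper=9 → close Fernhollow (overflow 13)
  23÷5 = 4 each, +1 to first 3
Round 3: Ashgrove=23 Cedarfen=28 Dunmere=15 Hollowpine=15 Juniper=13 → close Ashgrove (overflow 15)
  23÷4 = 5 each, +1 to first 3
Round 4: Cedarfen=34 Dunmere=21 Hollowpine=21 Juniper=18 → close Cedarfen (overflow 19)
  34÷3 = 11 each, +1 to first 1
Round 5: Dunmere=33 Hollowpine=32 Juniper=29 → close Dunmere (overflow 24)
  33÷2 = 16 each, +1 to first 1
Round 6: Hollowpine=49 Juniper=45 → close Juniper (overflow 37)
  45÷1 = 45 each, +1 to first 0

Closure order: Greywater, Fernhollow, Ashgrove, Cedarfen, Dunmere, Juniper
Last habitat: Hollowpine with 94 animals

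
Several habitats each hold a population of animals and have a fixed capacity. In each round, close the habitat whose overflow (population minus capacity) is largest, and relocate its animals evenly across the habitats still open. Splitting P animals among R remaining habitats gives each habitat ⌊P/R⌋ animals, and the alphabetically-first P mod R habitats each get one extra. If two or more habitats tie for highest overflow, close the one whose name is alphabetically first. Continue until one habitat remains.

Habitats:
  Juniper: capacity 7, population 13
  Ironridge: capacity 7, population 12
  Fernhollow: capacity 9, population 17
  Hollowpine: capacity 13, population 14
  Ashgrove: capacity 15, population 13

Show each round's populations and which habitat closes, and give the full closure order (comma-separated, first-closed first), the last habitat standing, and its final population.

Round 1: Ashgrove=13 Fernhollow=17 Hollowpine=14 Ironridge=12 Juniper=13 → close Fernhollow (overflow 8)
  17÷4 = 4 each, +1 to first 1
Round 2: Ashgrove=18 Hollowpine=18 Ironridge=16 Juniper=17 → close Juniper (overflow 10)
  17÷3 = 5 each, +1 to first 2
Round 3: Ashgrove=24 Hollowpine=24 Ironridge=21 → close Ironridge (overflow 14)
  21÷2 = 10 each, +1 to first 1
Round 4: Ashgrove=35 Hollowpine=34 → close Hollowpine (overflow 21)
  34÷1 = 34 each, +1 to first 0

Closure order: Fernhollow, Juniper, Ironridge, Hollowpine
Last habitat: Ashgrove with 69 animals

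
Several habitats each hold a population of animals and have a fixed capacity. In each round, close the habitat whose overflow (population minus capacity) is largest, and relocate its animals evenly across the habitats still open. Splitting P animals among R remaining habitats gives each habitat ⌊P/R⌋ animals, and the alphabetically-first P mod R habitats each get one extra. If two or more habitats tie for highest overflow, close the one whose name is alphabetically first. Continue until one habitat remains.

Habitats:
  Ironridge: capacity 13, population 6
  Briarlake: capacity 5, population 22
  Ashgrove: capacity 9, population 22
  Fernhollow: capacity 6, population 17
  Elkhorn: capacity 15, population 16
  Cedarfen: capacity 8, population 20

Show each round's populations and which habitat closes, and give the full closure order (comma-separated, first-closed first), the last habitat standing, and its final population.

Round 1: Ashgrove=22 Briarlake=22 Cedarfen=20 Elkhorn=16 Fernhollow=17 Ironridge=6 → close Briarlake (overflow 17)
  22÷5 = 4 each, +1 to first 2
Round 2: Ashgrove=27 Cedarfen=25 Elkhorn=20 Fernhollow=21 Ironridge=10 → close Ashgrove (overflow 18)
  27÷4 = 6 each, +1 to first 3
Round 3: Cedarfen=32 Elkhorn=27 Fernhollow=28 Ironridge=16 → close Cedarfen (overflow 24)
  32÷3 = 10 each, +1 to first 2
Round 4: Elkhorn=38 Fernhollow=39 Ironridge=26 → close Fernhollow (overflow 33)
  39÷2 = 19 each, +1 to first 1
Round 5: Elkhorn=58 Ironridge=45 → close Elkhorn (overflow 43)
  58÷1 = 58 each, +1 to first 0

Closure order: Briarlake, Ashgrove, Cedarfen, Fernhollow, Elkhorn
Last habitat: Ironridge with 103 animals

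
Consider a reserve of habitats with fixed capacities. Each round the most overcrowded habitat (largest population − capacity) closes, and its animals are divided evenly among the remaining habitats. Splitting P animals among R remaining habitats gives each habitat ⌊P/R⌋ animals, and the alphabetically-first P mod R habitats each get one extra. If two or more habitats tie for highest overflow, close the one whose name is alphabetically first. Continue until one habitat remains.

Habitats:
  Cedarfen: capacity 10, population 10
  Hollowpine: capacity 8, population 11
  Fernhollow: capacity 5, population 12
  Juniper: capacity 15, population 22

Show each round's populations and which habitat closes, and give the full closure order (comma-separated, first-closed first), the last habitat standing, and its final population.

Round 1: Cedarfen=10 Fernhollow=12 Hollowpine=11 Juniper=22 → close Fernhollow (overflow 7)
  12÷3 = 4 each, +1 to first 0
Round 2: Cedarfen=14 Hollowpine=15 Juniper=26 → close Juniper (overflow 11)
  26÷2 = 13 each, +1 to first 0
Round 3: Cedarfen=27 Hollowpine=28 → close Hollowpine (overflow 20)
  28÷1 = 28 each, +1 to first 0

Closure order: Fernhollow, Juniper, Hollowpine
Last habitat: Cedarfen with 55 animals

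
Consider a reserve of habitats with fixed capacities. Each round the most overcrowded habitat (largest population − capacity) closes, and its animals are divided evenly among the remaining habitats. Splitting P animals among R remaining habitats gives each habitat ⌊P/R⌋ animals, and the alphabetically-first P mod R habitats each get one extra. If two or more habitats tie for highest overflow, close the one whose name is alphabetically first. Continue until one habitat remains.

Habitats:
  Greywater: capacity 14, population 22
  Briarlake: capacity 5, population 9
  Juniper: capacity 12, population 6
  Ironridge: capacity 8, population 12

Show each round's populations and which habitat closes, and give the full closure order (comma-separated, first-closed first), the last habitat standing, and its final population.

Round 1: Briarlake=9 Greywater=22 Ironridge=12 Juniper=6 → close Greywater (overflow 8)
  22÷3 = 7 each, +1 to first 1
Round 2: Briarlake=17 Ironridge=19 Juniper=13 → close Briarlake (overflow 12)
  17÷2 = 8 each, +1 to first 1
Round 3: Ironridge=28 Juniper=21 → close Ironridge (overflow 20)
  28÷1 = 28 each, +1 to first 0

Closure order: Greywater, Briarlake, Ironridge
Last habitat: Juniper with 49 animals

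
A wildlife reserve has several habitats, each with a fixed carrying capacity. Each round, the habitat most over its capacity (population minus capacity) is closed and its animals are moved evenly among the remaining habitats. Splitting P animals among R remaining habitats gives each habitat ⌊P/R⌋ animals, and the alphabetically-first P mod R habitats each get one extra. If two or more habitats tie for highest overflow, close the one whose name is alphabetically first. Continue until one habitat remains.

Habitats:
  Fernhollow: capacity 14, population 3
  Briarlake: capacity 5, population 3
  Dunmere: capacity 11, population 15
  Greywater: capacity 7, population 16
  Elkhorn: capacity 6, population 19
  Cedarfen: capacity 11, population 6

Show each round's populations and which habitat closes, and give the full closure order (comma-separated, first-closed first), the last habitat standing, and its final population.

Closure order: Elkhorn, Greywater, Dunmere, Briarlake, Cedarfen
Last habitat: Fernhollow with 62 animals

Round 1: Briarlake=3 Cedarfen=6 Dunmere=15 Elkhorn=19 Fernhollow=3 Greywater=16 → close Elkhorn (overflow 13)
  19÷5 = 3 each, +1 to first 4
Round 2: Briarlake=7 Cedarfen=10 Dunmere=19 Fernhollow=7 Greywater=19 → close Greywater (overflow 12)
  19÷4 = 4 each, +1 to first 3
Round 3: Briarlake=12 Cedarfen=15 Dunmere=24 Fernhollow=11 → close Dunmere (overflow 13)
  24÷3 = 8 each, +1 to first 0
Round 4: Briarlake=20 Cedarfen=23 Fernhollow=19 → close Briarlake (overflow 15)
  20÷2 = 10 each, +1 to first 0
Round 5: Cedarfen=33 Fernhollow=29 → close Cedarfen (overflow 22)
  33÷1 = 33 each, +1 to first 0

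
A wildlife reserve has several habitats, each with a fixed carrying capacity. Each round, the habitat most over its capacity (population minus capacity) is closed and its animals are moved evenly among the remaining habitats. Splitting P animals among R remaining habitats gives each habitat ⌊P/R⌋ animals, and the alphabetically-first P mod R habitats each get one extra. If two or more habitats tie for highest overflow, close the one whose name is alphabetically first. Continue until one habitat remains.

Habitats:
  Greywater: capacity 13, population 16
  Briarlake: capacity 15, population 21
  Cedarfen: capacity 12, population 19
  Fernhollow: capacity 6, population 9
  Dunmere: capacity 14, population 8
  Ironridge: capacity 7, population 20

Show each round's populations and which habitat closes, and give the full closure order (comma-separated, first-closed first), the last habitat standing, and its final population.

Closure order: Ironridge, Cedarfen, Briarlake, Fernhollow, Greywater
Last habitat: Dunmere with 93 animals

Round 1: Briarlake=21 Cedarfen=19 Dunmere=8 Fernhollow=9 Greywater=16 Ironridge=20 → close Ironridge (overflow 13)
  20÷5 = 4 each, +1 to first 0
Round 2: Briarlake=25 Cedarfen=23 Dunmere=12 Fernhollow=13 Greywater=20 → close Cedarfen (overflow 11)
  23÷4 = 5 each, +1 to first 3
Round 3: Briarlake=31 Dunmere=18 Fernhollow=19 Greywater=25 → close Briarlake (overflow 16)
  31÷3 = 10 each, +1 to first 1
Round 4: Dunmere=29 Fernhollow=29 Greywater=35 → close Fernhollow (overflow 23)
  29÷2 = 14 each, +1 to first 1
Round 5: Dunmere=44 Greywater=49 → close Greywater (overflow 36)
  49÷1 = 49 each, +1 to first 0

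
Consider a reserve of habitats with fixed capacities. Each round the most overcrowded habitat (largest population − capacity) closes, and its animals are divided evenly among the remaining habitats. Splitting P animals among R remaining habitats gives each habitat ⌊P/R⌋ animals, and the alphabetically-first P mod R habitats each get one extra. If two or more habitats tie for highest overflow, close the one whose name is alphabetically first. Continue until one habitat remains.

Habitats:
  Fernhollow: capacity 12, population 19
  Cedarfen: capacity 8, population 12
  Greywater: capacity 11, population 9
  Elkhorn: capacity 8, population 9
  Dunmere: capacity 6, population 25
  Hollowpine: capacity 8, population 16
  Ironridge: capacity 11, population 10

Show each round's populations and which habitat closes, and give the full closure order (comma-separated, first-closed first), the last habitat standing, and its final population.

Round 1: Cedarfen=12 Dunmere=25 Elkhorn=9 Fernhollow=19 Greywater=9 Hollowpine=16 Ironridge=10 → close Dunmere (overflow 19)
  25÷6 = 4 each, +1 to first 1
Round 2: Cedarfen=17 Elkhorn=13 Fernhollow=23 Greywater=13 Hollowpine=20 Ironridge=14 → close Hollowpine (overflow 12)
  20÷5 = 4 each, +1 to first 0
Round 3: Cedarfen=21 Elkhorn=17 Fernhollow=27 Greywater=17 Ironridge=18 → close Fernhollow (overflow 15)
  27÷4 = 6 each, +1 to first 3
Round 4: Cedarfen=28 Elkhorn=24 Greywater=24 Ironridge=24 → close Cedarfen (overflow 20)
  28÷3 = 9 each, +1 to first 1
Round 5: Elkhorn=34 Greywater=33 Ironridge=33 → close Elkhorn (overflow 26)
  34÷2 = 17 each, +1 to first 0
Round 6: Greywater=50 Ironridge=50 → close Greywater (overflow 39)
  50÷1 = 50 each, +1 to first 0

Closure order: Dunmere, Hollowpine, Fernhollow, Cedarfen, Elkhorn, Greywater
Last habitat: Ironridge with 100 animals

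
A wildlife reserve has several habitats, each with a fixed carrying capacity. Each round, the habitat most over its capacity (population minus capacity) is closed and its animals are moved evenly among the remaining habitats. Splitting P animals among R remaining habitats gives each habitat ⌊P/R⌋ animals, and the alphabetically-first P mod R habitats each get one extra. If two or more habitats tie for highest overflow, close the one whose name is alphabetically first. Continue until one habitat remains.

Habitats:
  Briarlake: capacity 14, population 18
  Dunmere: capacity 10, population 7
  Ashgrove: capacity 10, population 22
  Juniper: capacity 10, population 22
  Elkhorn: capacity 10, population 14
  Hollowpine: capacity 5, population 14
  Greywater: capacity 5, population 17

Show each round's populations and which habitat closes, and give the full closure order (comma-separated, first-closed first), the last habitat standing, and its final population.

Round 1: Ashgrove=22 Briarlake=18 Dunmere=7 Elkhorn=14 Greywater=17 Hollowpine=14 Juniper=22 → close Ashgrove (overflow 12)
  22÷6 = 3 each, +1 to first 4
Round 2: Briarlake=22 Dunmere=11 Elkhorn=18 Greywater=21 Hollowpine=17 Juniper=25 → close Greywater (overflow 16)
  21÷5 = 4 each, +1 to first 1
Round 3: Briarlake=27 Dunmere=15 Elkhorn=22 Hollowpine=21 Juniper=29 → close Juniper (overflow 19)
  29÷4 = 7 each, +1 to first 1
Round 4: Briarlake=35 Dunmere=22 Elkhorn=29 Hollowpine=28 → close Hollowpine (overflow 23)
  28÷3 = 9 each, +1 to first 1
Round 5: Briarlake=45 Dunmere=31 Elkhorn=38 → close Briarlake (overflow 31)
  45÷2 = 22 each, +1 to first 1
Round 6: Dunmere=54 Elkhorn=60 → close Elkhorn (overflow 50)
  60÷1 = 60 each, +1 to first 0

Closure order: Ashgrove, Greywater, Juniper, Hollowpine, Briarlake, Elkhorn
Last habitat: Dunmere with 114 animals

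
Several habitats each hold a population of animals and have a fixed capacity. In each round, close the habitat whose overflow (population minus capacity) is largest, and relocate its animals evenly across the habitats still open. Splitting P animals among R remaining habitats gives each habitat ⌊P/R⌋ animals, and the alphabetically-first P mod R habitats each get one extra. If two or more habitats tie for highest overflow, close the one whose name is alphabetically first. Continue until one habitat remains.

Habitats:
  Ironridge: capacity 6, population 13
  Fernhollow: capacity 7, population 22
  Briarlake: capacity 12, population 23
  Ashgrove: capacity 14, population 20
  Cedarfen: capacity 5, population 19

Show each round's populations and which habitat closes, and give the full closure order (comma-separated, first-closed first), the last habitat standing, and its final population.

Closure order: Fernhollow, Cedarfen, Briarlake, Ashgrove
Last habitat: Ironridge with 97 animals

Round 1: Ashgrove=20 Briarlake=23 Cedarfen=19 Fernhollow=22 Ironridge=13 → close Fernhollow (overflow 15)
  22÷4 = 5 each, +1 to first 2
Round 2: Ashgrove=26 Briarlake=29 Cedarfen=24 Ironridge=18 → close Cedarfen (overflow 19)
  24÷3 = 8 each, +1 to first 0
Round 3: Ashgrove=34 Briarlake=37 Ironridge=26 → close Briarlake (overflow 25)
  37÷2 = 18 each, +1 to first 1
Round 4: Ashgrove=53 Ironridge=44 → close Ashgrove (overflow 39)
  53÷1 = 53 each, +1 to first 0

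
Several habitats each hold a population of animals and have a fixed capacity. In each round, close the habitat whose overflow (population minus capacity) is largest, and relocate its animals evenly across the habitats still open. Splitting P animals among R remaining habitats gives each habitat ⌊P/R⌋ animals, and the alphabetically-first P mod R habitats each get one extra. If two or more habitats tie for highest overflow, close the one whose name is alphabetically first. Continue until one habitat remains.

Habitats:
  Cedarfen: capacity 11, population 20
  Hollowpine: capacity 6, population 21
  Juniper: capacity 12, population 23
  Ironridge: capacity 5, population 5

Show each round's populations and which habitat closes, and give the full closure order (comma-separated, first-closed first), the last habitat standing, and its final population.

Round 1: Cedarfen=20 Hollowpine=21 Ironridge=5 Juniper=23 → close Hollowpine (overflow 15)
  21÷3 = 7 each, +1 to first 0
Round 2: Cedarfen=27 Ironridge=12 Juniper=30 → close Juniper (overflow 18)
  30÷2 = 15 each, +1 to first 0
Round 3: Cedarfen=42 Ironridge=27 → close Cedarfen (overflow 31)
  42÷1 = 42 each, +1 to first 0

Closure order: Hollowpine, Juniper, Cedarfen
Last habitat: Ironridge with 69 animals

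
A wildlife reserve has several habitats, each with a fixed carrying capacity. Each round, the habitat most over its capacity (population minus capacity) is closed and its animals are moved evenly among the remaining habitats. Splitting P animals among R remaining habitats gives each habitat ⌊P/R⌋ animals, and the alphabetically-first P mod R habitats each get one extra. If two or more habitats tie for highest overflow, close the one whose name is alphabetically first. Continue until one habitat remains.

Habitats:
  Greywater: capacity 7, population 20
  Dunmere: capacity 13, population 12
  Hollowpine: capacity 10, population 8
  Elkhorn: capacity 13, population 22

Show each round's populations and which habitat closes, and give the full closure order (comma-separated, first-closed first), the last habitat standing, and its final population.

Round 1: Dunmere=12 Elkhorn=22 Greywater=20 Hollowpine=8 → close Greywater (overflow 13)
  20÷3 = 6 each, +1 to first 2
Round 2: Dunmere=19 Elkhorn=29 Hollowpine=14 → close Elkhorn (overflow 16)
  29÷2 = 14 each, +1 to first 1
Round 3: Dunmere=34 Hollowpine=28 → close Dunmere (overflow 21)
  34÷1 = 34 each, +1 to first 0

Closure order: Greywater, Elkhorn, Dunmere
Last habitat: Hollowpine with 62 animals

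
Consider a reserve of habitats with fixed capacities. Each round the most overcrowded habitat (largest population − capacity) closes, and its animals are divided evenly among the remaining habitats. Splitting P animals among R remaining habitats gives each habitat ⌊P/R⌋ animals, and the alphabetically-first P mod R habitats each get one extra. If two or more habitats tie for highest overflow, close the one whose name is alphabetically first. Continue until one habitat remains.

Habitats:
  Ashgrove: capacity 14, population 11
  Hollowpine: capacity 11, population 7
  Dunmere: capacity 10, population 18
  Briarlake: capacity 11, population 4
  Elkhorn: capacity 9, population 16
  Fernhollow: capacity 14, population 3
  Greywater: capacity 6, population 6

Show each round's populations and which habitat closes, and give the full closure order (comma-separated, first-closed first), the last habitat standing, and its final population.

Round 1: Ashgrove=11 Briarlake=4 Dunmere=18 Elkhorn=16 Fernhollow=3 Greywater=6 Hollowpine=7 → close Dunmere (overflow 8)
  18÷6 = 3 each, +1 to first 0
Round 2: Ashgrove=14 Briarlake=7 Elkhorn=19 Fernhollow=6 Greywater=9 Hollowpine=10 → close Elkhorn (overflow 10)
  19÷5 = 3 each, +1 to first 4
Round 3: Ashgrove=18 Briarlake=11 Fernhollow=10 Greywater=13 Hollowpine=13 → close Greywater (overflow 7)
  13÷4 = 3 each, +1 to first 1
Round 4: Ashgrove=22 Briarlake=14 Fernhollow=13 Hollowpine=16 → close Ashgrove (overflow 8)
  22÷3 = 7 each, +1 to first 1
Round 5: Briarlake=22 Fernhollow=20 Hollowpine=23 → close Hollowpine (overflow 12)
  23÷2 = 11 each, +1 to first 1
Round 6: Briarlake=34 Fernhollow=31 → close Briarlake (overflow 23)
  34÷1 = 34 each, +1 to first 0

Closure order: Dunmere, Elkhorn, Greywater, Ashgrove, Hollowpine, Briarlake
Last habitat: Fernhollow with 65 animals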